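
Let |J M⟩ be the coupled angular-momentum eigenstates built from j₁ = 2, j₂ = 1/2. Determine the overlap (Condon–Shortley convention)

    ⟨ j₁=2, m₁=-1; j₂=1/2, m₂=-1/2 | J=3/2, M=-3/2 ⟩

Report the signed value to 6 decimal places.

+√(1/5) ≈ +0.447214

j₁+j₂−J=1  J+j₁−j₂=3  J−j₁+j₂=0  j₁+j₂+J+1=5
(j₁±m₁, j₂±m₂, J±M) = (1,3,0,1,0,3)
P² = 36/5
sum k=0..0:
  [0] +1/6 = 1/6
S = 1/6
C² = P²·S² = 1/5 ; C = +0.447214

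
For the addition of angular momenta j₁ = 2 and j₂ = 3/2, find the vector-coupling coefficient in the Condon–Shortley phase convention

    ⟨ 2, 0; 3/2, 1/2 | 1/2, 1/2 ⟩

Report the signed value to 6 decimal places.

√[2·3!1!0!/5! · 2!2!2!1!1!0!] = √(4/5)
  +(−1)^2/∏(2,1,0,0,1,0)! = 1/2  (running 1/2)
⟨..|..⟩ = √(4/5)·(1/2) = +0.447214

+√(1/5) ≈ +0.447214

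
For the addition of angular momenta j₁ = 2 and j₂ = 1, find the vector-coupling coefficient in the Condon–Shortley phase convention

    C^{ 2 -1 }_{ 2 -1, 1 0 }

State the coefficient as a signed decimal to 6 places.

triangle: 1!×3!×1!/6! = 6/720
(j±m)!: 1!×3!×1!×1!×1!×3! = 36
prefactor² = (2J+1)×Δ×N² = 3/2
  k=0: +1/(0!×1!×3!×1!×0!×0!) = 1/6
  k=1: −1/(1!×0!×2!×0!×1!×1!) = -1/2
Σ = -1/3  ⇒  CG² = 3/2×(-1/3)² = 1/6
CG = −√(1/6) = -0.408248

−√(1/6) = -0.408248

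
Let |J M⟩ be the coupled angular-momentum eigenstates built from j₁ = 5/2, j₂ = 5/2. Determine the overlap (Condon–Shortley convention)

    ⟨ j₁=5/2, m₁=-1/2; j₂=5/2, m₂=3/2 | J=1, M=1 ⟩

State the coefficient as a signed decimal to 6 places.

-0.478091

√[3·4!1!1!/7! · 2!3!4!1!2!0!] = √(288/35)
  +(−1)^3/∏(3,1,0,1,1,0)! = -1/6  (running -1/6)
⟨..|..⟩ = √(288/35)·(-1/6) = -0.478091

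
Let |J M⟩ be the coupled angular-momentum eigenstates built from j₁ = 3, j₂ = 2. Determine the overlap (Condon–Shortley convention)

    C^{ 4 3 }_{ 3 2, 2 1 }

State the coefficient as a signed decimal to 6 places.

j₁+j₂−J=1  J+j₁−j₂=5  J−j₁+j₂=3  j₁+j₂+J+1=10
(j₁±m₁, j₂±m₂, J±M) = (5,1,3,1,7,1)
P² = 6480
sum k=0..1:
  [0] +1/144 = 1/144
  [1] −1/240 = -1/240
S = 1/360
C² = P²·S² = 1/20 ; C = +0.223607

+√(1/20) ≈ +0.223607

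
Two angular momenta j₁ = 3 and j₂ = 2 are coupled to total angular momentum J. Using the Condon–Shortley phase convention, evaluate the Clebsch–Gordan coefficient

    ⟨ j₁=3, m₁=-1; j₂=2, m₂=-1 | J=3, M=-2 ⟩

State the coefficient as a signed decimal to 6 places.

√[7·2!4!2!/9! · 2!4!1!3!1!5!] = √(64)
  +(−1)^0/∏(0,2,4,1,0,1)! = 1/48  (running 1/48)
  +(−1)^1/∏(1,1,3,0,1,2)! = -1/12  (running -1/16)
⟨..|..⟩ = √(64)·(-1/16) = -0.500000

-0.500000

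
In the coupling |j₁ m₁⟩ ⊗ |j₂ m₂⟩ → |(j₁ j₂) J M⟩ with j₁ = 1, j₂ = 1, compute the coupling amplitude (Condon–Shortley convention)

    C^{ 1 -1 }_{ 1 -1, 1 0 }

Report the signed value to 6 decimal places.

√[3·1!1!1!/4! · 0!2!1!1!0!2!] = √(1/2)
  +(−1)^1/∏(1,0,1,0,0,1)! = -1  (running -1)
⟨..|..⟩ = √(1/2)·(-1) = -0.707107

-0.707107  (= −√(1/2))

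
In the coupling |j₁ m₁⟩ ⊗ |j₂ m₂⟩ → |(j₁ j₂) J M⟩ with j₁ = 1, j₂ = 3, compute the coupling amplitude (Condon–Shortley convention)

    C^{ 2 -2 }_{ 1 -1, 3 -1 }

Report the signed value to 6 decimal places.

√[5·2!0!4!/7! · 0!2!2!4!0!4!] = √(768/7)
  +(−1)^2/∏(2,0,0,0,0,4)! = 1/48  (running 1/48)
⟨..|..⟩ = √(768/7)·(1/48) = +0.218218

+√(1/21) ≈ +0.218218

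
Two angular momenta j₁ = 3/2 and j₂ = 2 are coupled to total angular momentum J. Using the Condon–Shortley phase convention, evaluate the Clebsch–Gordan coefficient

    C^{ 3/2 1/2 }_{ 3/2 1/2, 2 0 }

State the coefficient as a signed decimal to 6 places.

triangle: 2!×1!×2!/6! = 4/720
(j±m)!: 2!×1!×2!×2!×2!×1! = 16
prefactor² = (2J+1)×Δ×N² = 16/45
  k=0: +1/(0!×2!×1!×2!×0!×0!) = 1/4
  k=1: −1/(1!×1!×0!×1!×1!×1!) = -1
Σ = -3/4  ⇒  CG² = 16/45×(-3/4)² = 1/5
CG = −√(1/5) = -0.447214

-0.447214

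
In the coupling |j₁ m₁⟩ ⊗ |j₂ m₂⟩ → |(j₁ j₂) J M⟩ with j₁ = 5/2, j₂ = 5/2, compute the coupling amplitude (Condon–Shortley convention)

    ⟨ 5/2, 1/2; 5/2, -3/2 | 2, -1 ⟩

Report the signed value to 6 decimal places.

-0.377964

triangle: 3!×2!×2!/8! = 24/40320
(j±m)!: 3!×2!×1!×4!×1!×3! = 1728
prefactor² = (2J+1)×Δ×N² = 36/7
  k=0: +1/(0!×3!×2!×1!×0!×1!) = 1/12
  k=1: −1/(1!×2!×1!×0!×1!×2!) = -1/4
Σ = -1/6  ⇒  CG² = 36/7×(-1/6)² = 1/7
CG = −√(1/7) = -0.377964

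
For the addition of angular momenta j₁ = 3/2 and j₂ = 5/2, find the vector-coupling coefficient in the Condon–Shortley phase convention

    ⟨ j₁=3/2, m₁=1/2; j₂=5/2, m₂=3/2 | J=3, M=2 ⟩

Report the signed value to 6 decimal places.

−√(1/12) ≈ -0.288675

j₁+j₂−J=1  J+j₁−j₂=2  J−j₁+j₂=4  j₁+j₂+J+1=8
(j₁±m₁, j₂±m₂, J±M) = (2,1,4,1,5,1)
P² = 48
sum k=0..1:
  [0] +1/24 = 1/24
  [1] −1/12 = -1/12
S = -1/24
C² = P²·S² = 1/12 ; C = -0.288675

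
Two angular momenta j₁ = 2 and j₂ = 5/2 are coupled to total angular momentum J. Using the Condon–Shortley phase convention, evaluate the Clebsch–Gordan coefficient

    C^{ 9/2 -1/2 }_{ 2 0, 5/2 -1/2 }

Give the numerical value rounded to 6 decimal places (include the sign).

+√(10/21) ≈ +0.690066

j₁+j₂−J=0  J+j₁−j₂=4  J−j₁+j₂=5  j₁+j₂+J+1=10
(j₁±m₁, j₂±m₂, J±M) = (2,2,2,3,4,5)
P² = 7680/7
sum k=0..0:
  [0] +1/48 = 1/48
S = 1/48
C² = P²·S² = 10/21 ; C = +0.690066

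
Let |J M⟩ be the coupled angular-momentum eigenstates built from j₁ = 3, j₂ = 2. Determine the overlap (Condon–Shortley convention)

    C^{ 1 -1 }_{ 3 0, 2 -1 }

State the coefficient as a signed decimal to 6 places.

√[3·4!2!0!/7! · 3!3!1!3!0!2!] = √(432/35)
  +(−1)^1/∏(1,3,2,0,0,0)! = -1/12  (running -1/12)
⟨..|..⟩ = √(432/35)·(-1/12) = -0.292770

−√(3/35) = -0.292770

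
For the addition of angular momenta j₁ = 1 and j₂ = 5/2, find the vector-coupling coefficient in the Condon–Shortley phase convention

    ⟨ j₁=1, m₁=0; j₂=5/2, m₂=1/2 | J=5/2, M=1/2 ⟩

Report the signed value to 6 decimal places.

−√(1/35) = -0.169031

j₁+j₂−J=1  J+j₁−j₂=1  J−j₁+j₂=4  j₁+j₂+J+1=7
(j₁±m₁, j₂±m₂, J±M) = (1,1,3,2,3,2)
P² = 144/35
sum k=0..1:
  [0] +1/6 = 1/6
  [1] −1/4 = -1/4
S = -1/12
C² = P²·S² = 1/35 ; C = -0.169031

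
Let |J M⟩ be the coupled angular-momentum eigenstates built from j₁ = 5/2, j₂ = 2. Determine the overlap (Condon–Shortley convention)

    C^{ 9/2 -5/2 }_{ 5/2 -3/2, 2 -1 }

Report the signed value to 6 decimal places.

+0.745356

triangle: 0!·5!·4!/10! = 2880/3628800
(j±m)!: 1!·4!·1!·3!·2!·7! = 1451520
prefactor² = (2J+1)·Δ·N² = 11520
  k=0: +1/(0!·0!·4!·1!·1!·3!) = 1/144
Σ = 1/144  ⇒  CG² = 11520·1/144² = 5/9
CG = +√(5/9) = +0.745356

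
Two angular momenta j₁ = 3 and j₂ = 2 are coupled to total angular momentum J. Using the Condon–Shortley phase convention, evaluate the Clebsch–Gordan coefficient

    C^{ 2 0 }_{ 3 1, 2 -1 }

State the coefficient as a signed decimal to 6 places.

-0.377964

√[5·3!3!1!/8! · 4!2!1!3!2!2!] = √(36/7)
  +(−1)^0/∏(0,3,2,1,1,0)! = 1/12  (running 1/12)
  +(−1)^1/∏(1,2,1,0,2,1)! = -1/4  (running -1/6)
⟨..|..⟩ = √(36/7)·(-1/6) = -0.377964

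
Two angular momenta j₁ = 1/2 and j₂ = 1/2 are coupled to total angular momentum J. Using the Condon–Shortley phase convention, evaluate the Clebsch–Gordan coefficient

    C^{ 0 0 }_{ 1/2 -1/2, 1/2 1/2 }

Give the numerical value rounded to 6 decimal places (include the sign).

j₁+j₂−J=1  J+j₁−j₂=0  J−j₁+j₂=0  j₁+j₂+J+1=2
(j₁±m₁, j₂±m₂, J±M) = (0,1,1,0,0,0)
P² = 1/2
sum k=1..1:
  [1] −1/1 = -1
S = -1
C² = P²·S² = 1/2 ; C = -0.707107

-0.707107  (= −√(1/2))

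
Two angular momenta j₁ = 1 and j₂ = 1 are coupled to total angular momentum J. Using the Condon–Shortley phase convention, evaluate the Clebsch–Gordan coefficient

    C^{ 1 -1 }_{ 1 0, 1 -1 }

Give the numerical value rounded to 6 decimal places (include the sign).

+√(1/2) = +0.707107

√[3·1!1!1!/4! · 1!1!0!2!0!2!] = √(1/2)
  +(−1)^0/∏(0,1,1,0,0,1)! = 1  (running 1)
⟨..|..⟩ = √(1/2)·(1) = +0.707107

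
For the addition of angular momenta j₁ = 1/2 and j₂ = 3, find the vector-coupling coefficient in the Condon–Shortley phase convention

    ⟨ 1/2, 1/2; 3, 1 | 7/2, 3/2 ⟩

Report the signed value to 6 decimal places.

+√(5/7) = +0.845154

j₁+j₂−J=0  J+j₁−j₂=1  J−j₁+j₂=6  j₁+j₂+J+1=8
(j₁±m₁, j₂±m₂, J±M) = (1,0,4,2,5,2)
P² = 11520/7
sum k=0..0:
  [0] +1/48 = 1/48
S = 1/48
C² = P²·S² = 5/7 ; C = +0.845154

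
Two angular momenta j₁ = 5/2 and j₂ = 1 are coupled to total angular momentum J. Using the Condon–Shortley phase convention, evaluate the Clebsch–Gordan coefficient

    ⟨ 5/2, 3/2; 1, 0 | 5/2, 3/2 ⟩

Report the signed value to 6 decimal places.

triangle: 1!*4!*1!/7! = 24/5040
(j±m)!: 4!*1!*1!*1!*4!*1! = 576
prefactor² = (2J+1)*Δ*N² = 576/35
  k=0: +1/(0!*1!*1!*1!*3!*0!) = 1/6
  k=1: −1/(1!*0!*0!*0!*4!*1!) = -1/24
Σ = 1/8  ⇒  CG² = 576/35*1/8² = 9/35
CG = +√(9/35) = +0.507093

+√(9/35) = +0.507093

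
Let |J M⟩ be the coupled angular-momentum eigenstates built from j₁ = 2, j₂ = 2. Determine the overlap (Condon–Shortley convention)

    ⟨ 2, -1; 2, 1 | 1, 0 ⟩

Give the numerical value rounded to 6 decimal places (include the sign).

√[3·3!1!1!/6! · 1!3!3!1!1!1!] = √(9/10)
  +(−1)^2/∏(2,1,1,1,0,0)! = 1/2  (running 1/2)
  +(−1)^3/∏(3,0,0,0,1,1)! = -1/6  (running 1/3)
⟨..|..⟩ = √(9/10)·(1/3) = +0.316228

+0.316228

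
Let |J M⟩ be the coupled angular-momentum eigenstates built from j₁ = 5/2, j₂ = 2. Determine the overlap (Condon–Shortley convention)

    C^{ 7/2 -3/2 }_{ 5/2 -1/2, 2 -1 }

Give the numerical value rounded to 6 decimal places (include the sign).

j₁+j₂−J=1  J+j₁−j₂=4  J−j₁+j₂=3  j₁+j₂+J+1=9
(j₁±m₁, j₂±m₂, J±M) = (2,3,1,3,2,5)
P² = 384/7
sum k=0..1:
  [0] +1/12 = 1/12
  [1] −1/24 = -1/24
S = 1/24
C² = P²·S² = 2/21 ; C = +0.308607

+0.308607  (= +√(2/21))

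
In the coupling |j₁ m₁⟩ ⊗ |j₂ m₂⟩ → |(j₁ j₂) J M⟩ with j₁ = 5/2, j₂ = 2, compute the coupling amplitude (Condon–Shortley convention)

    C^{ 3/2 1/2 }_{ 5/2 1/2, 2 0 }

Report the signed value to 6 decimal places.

j₁+j₂−J=3  J+j₁−j₂=2  J−j₁+j₂=1  j₁+j₂+J+1=7
(j₁±m₁, j₂±m₂, J±M) = (3,2,2,2,2,1)
P² = 32/35
sum k=1..2:
  [1] −1/2 = -1/2
  [2] +1/4 = 1/4
S = -1/4
C² = P²·S² = 2/35 ; C = -0.239046

-0.239046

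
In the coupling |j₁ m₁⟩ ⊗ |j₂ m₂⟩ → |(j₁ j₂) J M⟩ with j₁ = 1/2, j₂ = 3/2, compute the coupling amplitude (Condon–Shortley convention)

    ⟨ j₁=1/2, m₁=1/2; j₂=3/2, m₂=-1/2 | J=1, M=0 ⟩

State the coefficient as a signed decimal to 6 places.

+0.707107

√[3·1!0!2!/4! · 1!0!1!2!1!1!] = √(1/2)
  +(−1)^0/∏(0,1,0,1,0,1)! = 1  (running 1)
⟨..|..⟩ = √(1/2)·(1) = +0.707107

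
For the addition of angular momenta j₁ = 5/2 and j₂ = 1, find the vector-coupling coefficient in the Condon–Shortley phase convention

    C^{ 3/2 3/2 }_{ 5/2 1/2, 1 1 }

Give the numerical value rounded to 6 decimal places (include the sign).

+0.258199  (= +√(1/15))

j₁+j₂−J=2  J+j₁−j₂=3  J−j₁+j₂=0  j₁+j₂+J+1=6
(j₁±m₁, j₂±m₂, J±M) = (3,2,2,0,3,0)
P² = 48/5
sum k=2..2:
  [2] +1/12 = 1/12
S = 1/12
C² = P²·S² = 1/15 ; C = +0.258199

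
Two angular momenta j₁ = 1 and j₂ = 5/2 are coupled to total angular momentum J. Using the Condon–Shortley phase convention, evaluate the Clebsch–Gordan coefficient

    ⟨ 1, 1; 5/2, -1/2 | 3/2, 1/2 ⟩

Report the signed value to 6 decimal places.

√[4·2!0!3!/6! · 2!0!2!3!2!1!] = √(16/5)
  +(−1)^0/∏(0,2,0,2,0,1)! = 1/4  (running 1/4)
⟨..|..⟩ = √(16/5)·(1/4) = +0.447214

+0.447214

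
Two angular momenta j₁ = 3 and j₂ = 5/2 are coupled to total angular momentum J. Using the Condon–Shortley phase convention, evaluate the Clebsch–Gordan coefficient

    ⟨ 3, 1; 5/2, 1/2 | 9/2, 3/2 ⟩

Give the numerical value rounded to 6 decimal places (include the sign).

+√(5/231) = +0.147122

√[10·1!5!4!/11! · 4!2!3!2!6!3!] = √(138240/77)
  +(−1)^0/∏(0,1,2,3,3,1)! = 1/72  (running 1/72)
  +(−1)^1/∏(1,0,1,2,4,2)! = -1/96  (running 1/288)
⟨..|..⟩ = √(138240/77)·(1/288) = +0.147122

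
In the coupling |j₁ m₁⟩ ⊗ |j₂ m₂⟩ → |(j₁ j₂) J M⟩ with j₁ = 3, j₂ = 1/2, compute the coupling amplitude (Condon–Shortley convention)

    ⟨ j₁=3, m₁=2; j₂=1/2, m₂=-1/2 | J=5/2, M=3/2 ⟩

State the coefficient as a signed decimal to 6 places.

j₁+j₂−J=1  J+j₁−j₂=5  J−j₁+j₂=0  j₁+j₂+J+1=7
(j₁±m₁, j₂±m₂, J±M) = (5,1,0,1,4,1)
P² = 2880/7
sum k=0..0:
  [0] +1/24 = 1/24
S = 1/24
C² = P²·S² = 5/7 ; C = +0.845154

+0.845154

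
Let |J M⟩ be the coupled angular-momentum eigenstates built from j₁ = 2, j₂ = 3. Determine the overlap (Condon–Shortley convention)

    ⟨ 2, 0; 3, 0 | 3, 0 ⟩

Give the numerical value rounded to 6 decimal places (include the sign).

-0.516398

j₁+j₂−J=2  J+j₁−j₂=2  J−j₁+j₂=4  j₁+j₂+J+1=9
(j₁±m₁, j₂±m₂, J±M) = (2,2,3,3,3,3)
P² = 48/5
sum k=0..2:
  [0] +1/24 = 1/24
  [1] −1/4 = -1/4
  [2] +1/24 = 1/24
S = -1/6
C² = P²·S² = 4/15 ; C = -0.516398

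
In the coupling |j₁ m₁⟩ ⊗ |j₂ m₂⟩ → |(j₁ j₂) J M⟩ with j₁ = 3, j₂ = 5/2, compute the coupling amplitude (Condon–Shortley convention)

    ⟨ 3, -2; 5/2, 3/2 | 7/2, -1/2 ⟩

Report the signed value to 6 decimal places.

√[8·2!4!3!/10! · 1!5!4!1!3!4!] = √(9216/35)
  +(−1)^1/∏(1,1,4,3,0,0)! = -1/144  (running -1/144)
  +(−1)^2/∏(2,0,3,2,1,1)! = 1/24  (running 5/144)
⟨..|..⟩ = √(9216/35)·(5/144) = +0.563436

+√(20/63) ≈ +0.563436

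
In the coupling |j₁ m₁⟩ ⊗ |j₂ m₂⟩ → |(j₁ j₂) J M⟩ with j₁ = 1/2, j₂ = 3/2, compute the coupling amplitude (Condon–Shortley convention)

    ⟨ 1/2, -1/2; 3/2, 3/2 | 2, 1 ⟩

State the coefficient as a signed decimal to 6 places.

+√(1/4) ≈ +0.500000

√[5·0!1!3!/5! · 0!1!3!0!3!1!] = √(9)
  +(−1)^0/∏(0,0,1,3,0,0)! = 1/6  (running 1/6)
⟨..|..⟩ = √(9)·(1/6) = +0.500000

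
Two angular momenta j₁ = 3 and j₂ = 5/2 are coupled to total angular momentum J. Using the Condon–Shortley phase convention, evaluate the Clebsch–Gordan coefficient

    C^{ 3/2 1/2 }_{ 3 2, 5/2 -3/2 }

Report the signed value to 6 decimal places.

-0.218218  (= −√(1/21))

j₁+j₂−J=4  J+j₁−j₂=2  J−j₁+j₂=1  j₁+j₂+J+1=8
(j₁±m₁, j₂±m₂, J±M) = (5,1,1,4,2,1)
P² = 192/7
sum k=0..1:
  [0] +1/24 = 1/24
  [1] −1/12 = -1/12
S = -1/24
C² = P²·S² = 1/21 ; C = -0.218218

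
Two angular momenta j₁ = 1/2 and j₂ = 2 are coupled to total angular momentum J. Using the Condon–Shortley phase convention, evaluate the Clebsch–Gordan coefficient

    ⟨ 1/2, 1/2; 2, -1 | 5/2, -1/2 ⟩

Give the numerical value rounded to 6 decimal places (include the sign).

j₁+j₂−J=0  J+j₁−j₂=1  J−j₁+j₂=4  j₁+j₂+J+1=6
(j₁±m₁, j₂±m₂, J±M) = (1,0,1,3,2,3)
P² = 72/5
sum k=0..0:
  [0] +1/6 = 1/6
S = 1/6
C² = P²·S² = 2/5 ; C = +0.632456

+0.632456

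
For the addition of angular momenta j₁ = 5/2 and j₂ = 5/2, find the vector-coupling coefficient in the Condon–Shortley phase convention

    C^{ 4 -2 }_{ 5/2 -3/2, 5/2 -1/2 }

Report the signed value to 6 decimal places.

−√(5/28) ≈ -0.422577

j₁+j₂−J=1  J+j₁−j₂=4  J−j₁+j₂=4  j₁+j₂+J+1=10
(j₁±m₁, j₂±m₂, J±M) = (1,4,2,3,2,6)
P² = 20736/35
sum k=0..1:
  [0] +1/96 = 1/96
  [1] −1/36 = -1/36
S = -5/288
C² = P²·S² = 5/28 ; C = -0.422577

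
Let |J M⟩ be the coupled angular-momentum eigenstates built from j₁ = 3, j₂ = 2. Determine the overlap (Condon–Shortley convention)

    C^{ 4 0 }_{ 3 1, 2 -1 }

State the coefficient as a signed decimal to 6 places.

+√(5/14) ≈ +0.597614

triangle: 1!*5!*3!/10! = 720/3628800
(j±m)!: 4!*2!*1!*3!*4!*4! = 165888
prefactor² = (2J+1)*Δ*N² = 10368/35
  k=0: +1/(0!*1!*2!*1!*3!*2!) = 1/24
  k=1: −1/(1!*0!*1!*0!*4!*3!) = -1/144
Σ = 5/144  ⇒  CG² = 10368/35*5/144² = 5/14
CG = +√(5/14) = +0.597614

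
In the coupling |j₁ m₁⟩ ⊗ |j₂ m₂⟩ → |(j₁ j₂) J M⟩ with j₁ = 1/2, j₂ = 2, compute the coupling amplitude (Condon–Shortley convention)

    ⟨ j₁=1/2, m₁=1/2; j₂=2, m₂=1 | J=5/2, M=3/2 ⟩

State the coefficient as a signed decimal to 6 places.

+0.894427

triangle: 0!×1!×4!/6! = 24/720
(j±m)!: 1!×0!×3!×1!×4!×1! = 144
prefactor² = (2J+1)×Δ×N² = 144/5
  k=0: +1/(0!×0!×0!×3!×1!×1!) = 1/6
Σ = 1/6  ⇒  CG² = 144/5×1/6² = 4/5
CG = +√(4/5) = +0.894427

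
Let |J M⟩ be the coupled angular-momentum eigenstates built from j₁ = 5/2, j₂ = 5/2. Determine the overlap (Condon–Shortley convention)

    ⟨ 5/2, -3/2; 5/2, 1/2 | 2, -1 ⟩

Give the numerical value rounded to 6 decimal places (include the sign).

√[5·3!2!2!/8! · 1!4!3!2!1!3!] = √(36/7)
  +(−1)^2/∏(2,1,2,1,0,1)! = 1/4  (running 1/4)
  +(−1)^3/∏(3,0,1,0,1,2)! = -1/12  (running 1/6)
⟨..|..⟩ = √(36/7)·(1/6) = +0.377964

+√(1/7) = +0.377964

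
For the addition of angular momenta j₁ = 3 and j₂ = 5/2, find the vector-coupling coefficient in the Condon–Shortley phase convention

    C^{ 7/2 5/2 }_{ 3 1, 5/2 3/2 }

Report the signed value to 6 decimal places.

−√(10/63) = -0.398410

j₁+j₂−J=2  J+j₁−j₂=4  J−j₁+j₂=3  j₁+j₂+J+1=10
(j₁±m₁, j₂±m₂, J±M) = (4,2,4,1,6,1)
P² = 18432/35
sum k=1..2:
  [1] −1/36 = -1/36
  [2] +1/96 = 1/96
S = -5/288
C² = P²·S² = 10/63 ; C = -0.398410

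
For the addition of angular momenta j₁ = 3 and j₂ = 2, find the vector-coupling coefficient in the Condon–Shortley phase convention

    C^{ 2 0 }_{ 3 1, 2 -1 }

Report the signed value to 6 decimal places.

−√(1/7) ≈ -0.377964

√[5·3!3!1!/8! · 4!2!1!3!2!2!] = √(36/7)
  +(−1)^0/∏(0,3,2,1,1,0)! = 1/12  (running 1/12)
  +(−1)^1/∏(1,2,1,0,2,1)! = -1/4  (running -1/6)
⟨..|..⟩ = √(36/7)·(-1/6) = -0.377964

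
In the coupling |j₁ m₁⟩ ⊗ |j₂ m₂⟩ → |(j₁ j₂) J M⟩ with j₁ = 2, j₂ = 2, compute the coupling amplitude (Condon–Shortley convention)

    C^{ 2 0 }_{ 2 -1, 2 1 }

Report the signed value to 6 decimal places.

j₁+j₂−J=2  J+j₁−j₂=2  J−j₁+j₂=2  j₁+j₂+J+1=7
(j₁±m₁, j₂±m₂, J±M) = (1,3,3,1,2,2)
P² = 8/7
sum k=1..2:
  [1] −1/4 = -1/4
  [2] +1/2 = 1/2
S = 1/4
C² = P²·S² = 1/14 ; C = +0.267261

+√(1/14) ≈ +0.267261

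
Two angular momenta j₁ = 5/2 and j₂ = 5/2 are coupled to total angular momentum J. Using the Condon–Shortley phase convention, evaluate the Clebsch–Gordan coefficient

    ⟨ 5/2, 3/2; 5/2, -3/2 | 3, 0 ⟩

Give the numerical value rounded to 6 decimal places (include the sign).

j₁+j₂−J=2  J+j₁−j₂=3  J−j₁+j₂=3  j₁+j₂+J+1=9
(j₁±m₁, j₂±m₂, J±M) = (4,1,1,4,3,3)
P² = 144/5
sum k=0..1:
  [0] +1/8 = 1/8
  [1] −1/36 = -1/36
S = 7/72
C² = P²·S² = 49/180 ; C = +0.521749

+0.521749  (= +√(49/180))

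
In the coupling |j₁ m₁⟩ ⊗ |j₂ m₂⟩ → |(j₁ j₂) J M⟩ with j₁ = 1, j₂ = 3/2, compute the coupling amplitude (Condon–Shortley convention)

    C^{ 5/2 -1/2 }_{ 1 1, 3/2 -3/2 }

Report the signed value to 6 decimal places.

+0.316228

triangle: 0!×2!×3!/6! = 12/720
(j±m)!: 2!×0!×0!×3!×2!×3! = 144
prefactor² = (2J+1)×Δ×N² = 72/5
  k=0: +1/(0!×0!×0!×0!×2!×3!) = 1/12
Σ = 1/12  ⇒  CG² = 72/5×1/12² = 1/10
CG = +√(1/10) = +0.316228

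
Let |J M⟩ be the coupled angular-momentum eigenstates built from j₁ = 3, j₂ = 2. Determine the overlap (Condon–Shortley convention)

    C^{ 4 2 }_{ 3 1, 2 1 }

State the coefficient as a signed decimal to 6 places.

-0.188982  (= −√(1/28))

j₁+j₂−J=1  J+j₁−j₂=5  J−j₁+j₂=3  j₁+j₂+J+1=10
(j₁±m₁, j₂±m₂, J±M) = (4,2,3,1,6,2)
P² = 5184/7
sum k=0..1:
  [0] +1/72 = 1/72
  [1] −1/48 = -1/48
S = -1/144
C² = P²·S² = 1/28 ; C = -0.188982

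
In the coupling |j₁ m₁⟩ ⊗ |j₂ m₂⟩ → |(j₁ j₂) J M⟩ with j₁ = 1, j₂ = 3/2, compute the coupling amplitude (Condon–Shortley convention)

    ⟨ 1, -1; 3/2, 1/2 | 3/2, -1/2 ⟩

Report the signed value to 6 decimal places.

−√(8/15) ≈ -0.730297

triangle: 1!*1!*2!/5! = 2/120
(j±m)!: 0!*2!*2!*1!*1!*2! = 8
prefactor² = (2J+1)*Δ*N² = 8/15
  k=1: −1/(1!*0!*1!*1!*0!*1!) = -1
Σ = -1  ⇒  CG² = 8/15*(-1)² = 8/15
CG = −√(8/15) = -0.730297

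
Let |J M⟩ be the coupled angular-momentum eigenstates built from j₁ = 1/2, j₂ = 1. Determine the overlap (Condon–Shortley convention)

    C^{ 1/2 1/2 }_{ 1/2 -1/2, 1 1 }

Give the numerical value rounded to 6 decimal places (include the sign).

√[2·1!0!1!/3! · 0!1!2!0!1!0!] = √(2/3)
  +(−1)^1/∏(1,0,0,1,0,0)! = -1  (running -1)
⟨..|..⟩ = √(2/3)·(-1) = -0.816497

-0.816497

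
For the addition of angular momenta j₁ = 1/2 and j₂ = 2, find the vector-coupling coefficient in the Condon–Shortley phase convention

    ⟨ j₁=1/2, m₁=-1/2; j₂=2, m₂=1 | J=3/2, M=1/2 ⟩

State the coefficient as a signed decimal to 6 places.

triangle: 1!*0!*3!/5! = 6/120
(j±m)!: 0!*1!*3!*1!*2!*1! = 12
prefactor² = (2J+1)*Δ*N² = 12/5
  k=1: −1/(1!*0!*0!*2!*0!*1!) = -1/2
Σ = -1/2  ⇒  CG² = 12/5*(-1/2)² = 3/5
CG = −√(3/5) = -0.774597

−√(3/5) ≈ -0.774597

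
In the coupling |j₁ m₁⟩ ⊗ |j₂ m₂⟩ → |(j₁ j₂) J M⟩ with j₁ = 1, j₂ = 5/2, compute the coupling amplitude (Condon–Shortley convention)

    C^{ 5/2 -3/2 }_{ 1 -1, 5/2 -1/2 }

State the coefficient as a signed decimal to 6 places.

-0.676123  (= −√(16/35))

√[6·1!1!4!/7! · 0!2!2!3!1!4!] = √(576/35)
  +(−1)^1/∏(1,0,1,1,0,3)! = -1/6  (running -1/6)
⟨..|..⟩ = √(576/35)·(-1/6) = -0.676123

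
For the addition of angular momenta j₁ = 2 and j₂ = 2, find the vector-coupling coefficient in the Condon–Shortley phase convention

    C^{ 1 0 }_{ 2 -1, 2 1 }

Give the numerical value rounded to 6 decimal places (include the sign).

+0.316228  (= +√(1/10))

√[3·3!1!1!/6! · 1!3!3!1!1!1!] = √(9/10)
  +(−1)^2/∏(2,1,1,1,0,0)! = 1/2  (running 1/2)
  +(−1)^3/∏(3,0,0,0,1,1)! = -1/6  (running 1/3)
⟨..|..⟩ = √(9/10)·(1/3) = +0.316228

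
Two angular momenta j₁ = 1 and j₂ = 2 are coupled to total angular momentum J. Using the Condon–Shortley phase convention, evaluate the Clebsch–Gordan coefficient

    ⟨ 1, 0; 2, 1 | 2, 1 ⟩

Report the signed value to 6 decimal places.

√[5·1!1!3!/6! · 1!1!3!1!3!1!] = √(3/2)
  +(−1)^0/∏(0,1,1,3,0,0)! = 1/6  (running 1/6)
  +(−1)^1/∏(1,0,0,2,1,1)! = -1/2  (running -1/3)
⟨..|..⟩ = √(3/2)·(-1/3) = -0.408248

-0.408248  (= −√(1/6))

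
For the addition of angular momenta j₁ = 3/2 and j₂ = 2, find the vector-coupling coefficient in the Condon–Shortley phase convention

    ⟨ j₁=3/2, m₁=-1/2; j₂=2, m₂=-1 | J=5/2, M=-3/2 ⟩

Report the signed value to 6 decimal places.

+0.169031  (= +√(1/35))

triangle: 1!×2!×3!/7! = 12/5040
(j±m)!: 1!×2!×1!×3!×1!×4! = 288
prefactor² = (2J+1)×Δ×N² = 144/35
  k=0: +1/(0!×1!×2!×1!×0!×2!) = 1/4
  k=1: −1/(1!×0!×1!×0!×1!×3!) = -1/6
Σ = 1/12  ⇒  CG² = 144/35×1/12² = 1/35
CG = +√(1/35) = +0.169031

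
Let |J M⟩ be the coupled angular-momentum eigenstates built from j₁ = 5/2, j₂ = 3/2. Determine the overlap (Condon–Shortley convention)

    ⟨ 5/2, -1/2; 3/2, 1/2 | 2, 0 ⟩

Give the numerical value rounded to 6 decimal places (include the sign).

-0.267261

j₁+j₂−J=2  J+j₁−j₂=3  J−j₁+j₂=1  j₁+j₂+J+1=7
(j₁±m₁, j₂±m₂, J±M) = (2,3,2,1,2,2)
P² = 8/7
sum k=1..2:
  [1] −1/2 = -1/2
  [2] +1/4 = 1/4
S = -1/4
C² = P²·S² = 1/14 ; C = -0.267261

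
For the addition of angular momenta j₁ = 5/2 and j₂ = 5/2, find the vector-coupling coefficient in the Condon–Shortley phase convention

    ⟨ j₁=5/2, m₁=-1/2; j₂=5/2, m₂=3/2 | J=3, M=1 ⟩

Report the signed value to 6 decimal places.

√[7·2!3!3!/9! · 2!3!4!1!4!2!] = √(96/5)
  +(−1)^1/∏(1,1,2,3,1,0)! = -1/12  (running -1/12)
  +(−1)^2/∏(2,0,1,2,2,1)! = 1/8  (running 1/24)
⟨..|..⟩ = √(96/5)·(1/24) = +0.182574

+0.182574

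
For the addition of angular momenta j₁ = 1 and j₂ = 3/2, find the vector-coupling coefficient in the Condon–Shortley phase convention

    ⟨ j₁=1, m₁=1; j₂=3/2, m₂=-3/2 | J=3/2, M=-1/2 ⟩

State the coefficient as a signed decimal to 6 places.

j₁+j₂−J=1  J+j₁−j₂=1  J−j₁+j₂=2  j₁+j₂+J+1=5
(j₁±m₁, j₂±m₂, J±M) = (2,0,0,3,1,2)
P² = 8/5
sum k=0..0:
  [0] +1/2 = 1/2
S = 1/2
C² = P²·S² = 2/5 ; C = +0.632456

+0.632456  (= +√(2/5))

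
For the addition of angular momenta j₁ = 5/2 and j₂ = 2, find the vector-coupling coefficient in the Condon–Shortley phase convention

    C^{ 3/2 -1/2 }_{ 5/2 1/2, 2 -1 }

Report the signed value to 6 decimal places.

j₁+j₂−J=3  J+j₁−j₂=2  J−j₁+j₂=1  j₁+j₂+J+1=7
(j₁±m₁, j₂±m₂, J±M) = (3,2,1,3,1,2)
P² = 48/35
sum k=0..1:
  [0] +1/12 = 1/12
  [1] −1/2 = -1/2
S = -5/12
C² = P²·S² = 5/21 ; C = -0.487950

-0.487950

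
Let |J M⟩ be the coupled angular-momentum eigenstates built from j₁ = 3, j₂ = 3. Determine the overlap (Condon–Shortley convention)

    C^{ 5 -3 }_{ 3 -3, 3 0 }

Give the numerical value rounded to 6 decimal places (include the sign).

triangle: 1!·5!·5!/12! = 14400/479001600
(j±m)!: 0!·6!·3!·3!·2!·8! = 2090188800
prefactor² = (2J+1)·Δ·N² = 691200
  k=1: −1/(1!·0!·5!·2!·0!·3!) = -1/1440
Σ = -1/1440  ⇒  CG² = 691200·(-1/1440)² = 1/3
CG = −√(1/3) = -0.577350

-0.577350  (= −√(1/3))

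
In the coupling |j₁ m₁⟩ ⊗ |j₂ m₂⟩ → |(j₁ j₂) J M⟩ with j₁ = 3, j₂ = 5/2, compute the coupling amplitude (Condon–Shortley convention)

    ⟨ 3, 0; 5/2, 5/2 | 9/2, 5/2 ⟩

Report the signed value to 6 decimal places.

√[10·1!5!4!/11! · 3!3!5!0!7!2!] = √(345600/11)
  +(−1)^1/∏(1,0,2,4,3,0)! = -1/288  (running -1/288)
⟨..|..⟩ = √(345600/11)·(-1/288) = -0.615457

-0.615457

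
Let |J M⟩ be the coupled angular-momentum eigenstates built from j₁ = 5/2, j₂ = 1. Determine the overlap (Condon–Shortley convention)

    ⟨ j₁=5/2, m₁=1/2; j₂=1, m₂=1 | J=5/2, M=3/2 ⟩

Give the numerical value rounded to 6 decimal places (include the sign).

−√(16/35) = -0.676123

triangle: 1!×4!×1!/7! = 24/5040
(j±m)!: 3!×2!×2!×0!×4!×1! = 576
prefactor² = (2J+1)×Δ×N² = 576/35
  k=1: −1/(1!×0!×1!×1!×3!×0!) = -1/6
Σ = -1/6  ⇒  CG² = 576/35×(-1/6)² = 16/35
CG = −√(16/35) = -0.676123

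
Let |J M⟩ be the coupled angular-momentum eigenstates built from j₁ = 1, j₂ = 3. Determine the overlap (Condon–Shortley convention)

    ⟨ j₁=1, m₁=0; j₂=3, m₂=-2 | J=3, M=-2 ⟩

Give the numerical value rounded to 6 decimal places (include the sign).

+0.577350  (= +√(1/3))

√[7·1!1!5!/8! · 1!1!1!5!1!5!] = √(300)
  +(−1)^0/∏(0,1,1,1,0,4)! = 1/24  (running 1/24)
  +(−1)^1/∏(1,0,0,0,1,5)! = -1/120  (running 1/30)
⟨..|..⟩ = √(300)·(1/30) = +0.577350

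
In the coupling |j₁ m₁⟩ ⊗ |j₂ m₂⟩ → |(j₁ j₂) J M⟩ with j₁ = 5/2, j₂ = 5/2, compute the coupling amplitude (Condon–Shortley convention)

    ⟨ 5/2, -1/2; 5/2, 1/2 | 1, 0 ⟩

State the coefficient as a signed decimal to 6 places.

√[3·4!1!1!/7! · 2!3!3!2!1!1!] = √(72/35)
  +(−1)^2/∏(2,2,1,1,0,0)! = 1/4  (running 1/4)
  +(−1)^3/∏(3,1,0,0,1,1)! = -1/6  (running 1/12)
⟨..|..⟩ = √(72/35)·(1/12) = +0.119523

+√(1/70) ≈ +0.119523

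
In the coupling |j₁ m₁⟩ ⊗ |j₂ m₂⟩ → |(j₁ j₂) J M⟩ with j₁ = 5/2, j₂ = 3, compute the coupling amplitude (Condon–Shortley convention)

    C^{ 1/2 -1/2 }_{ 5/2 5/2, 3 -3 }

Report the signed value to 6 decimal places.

+0.534522

triangle: 5!×0!×1!/7! = 120/5040
(j±m)!: 5!×0!×0!×6!×0!×1! = 86400
prefactor² = (2J+1)×Δ×N² = 28800/7
  k=0: +1/(0!×5!×0!×0!×0!×1!) = 1/120
Σ = 1/120  ⇒  CG² = 28800/7×1/120² = 2/7
CG = +√(2/7) = +0.534522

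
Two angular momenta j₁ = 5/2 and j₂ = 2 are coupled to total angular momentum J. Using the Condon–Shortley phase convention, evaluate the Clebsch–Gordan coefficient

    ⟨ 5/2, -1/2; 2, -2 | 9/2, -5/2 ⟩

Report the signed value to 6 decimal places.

+0.527046

triangle: 0!×5!×4!/10! = 2880/3628800
(j±m)!: 2!×3!×0!×4!×2!×7! = 2903040
prefactor² = (2J+1)×Δ×N² = 23040
  k=0: +1/(0!×0!×3!×0!×2!×4!) = 1/288
Σ = 1/288  ⇒  CG² = 23040×1/288² = 5/18
CG = +√(5/18) = +0.527046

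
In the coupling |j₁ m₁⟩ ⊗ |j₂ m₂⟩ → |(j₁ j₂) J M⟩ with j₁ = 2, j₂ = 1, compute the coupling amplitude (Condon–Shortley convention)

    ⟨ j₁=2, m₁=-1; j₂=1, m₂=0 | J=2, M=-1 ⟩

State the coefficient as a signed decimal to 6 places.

-0.408248

√[5·1!3!1!/6! · 1!3!1!1!1!3!] = √(3/2)
  +(−1)^0/∏(0,1,3,1,0,0)! = 1/6  (running 1/6)
  +(−1)^1/∏(1,0,2,0,1,1)! = -1/2  (running -1/3)
⟨..|..⟩ = √(3/2)·(-1/3) = -0.408248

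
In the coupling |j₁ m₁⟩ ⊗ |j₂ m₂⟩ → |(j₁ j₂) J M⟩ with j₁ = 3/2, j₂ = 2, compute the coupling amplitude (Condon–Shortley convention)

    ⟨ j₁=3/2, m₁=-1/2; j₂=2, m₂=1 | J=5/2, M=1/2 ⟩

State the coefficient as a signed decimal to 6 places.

triangle: 1!·2!·3!/7! = 12/5040
(j±m)!: 1!·2!·3!·1!·3!·2! = 144
prefactor² = (2J+1)·Δ·N² = 72/35
  k=0: +1/(0!·1!·2!·3!·0!·0!) = 1/12
  k=1: −1/(1!·0!·1!·2!·1!·1!) = -1/2
Σ = -5/12  ⇒  CG² = 72/35·(-5/12)² = 5/14
CG = −√(5/14) = -0.597614

-0.597614  (= −√(5/14))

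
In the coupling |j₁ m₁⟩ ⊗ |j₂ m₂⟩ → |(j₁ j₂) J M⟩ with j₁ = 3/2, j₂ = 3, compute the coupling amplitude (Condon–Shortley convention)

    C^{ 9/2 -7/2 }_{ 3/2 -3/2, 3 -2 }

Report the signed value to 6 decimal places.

j₁+j₂−J=0  J+j₁−j₂=3  J−j₁+j₂=6  j₁+j₂+J+1=10
(j₁±m₁, j₂±m₂, J±M) = (0,3,1,5,1,8)
P² = 345600
sum k=0..0:
  [0] +1/720 = 1/720
S = 1/720
C² = P²·S² = 2/3 ; C = +0.816497

+0.816497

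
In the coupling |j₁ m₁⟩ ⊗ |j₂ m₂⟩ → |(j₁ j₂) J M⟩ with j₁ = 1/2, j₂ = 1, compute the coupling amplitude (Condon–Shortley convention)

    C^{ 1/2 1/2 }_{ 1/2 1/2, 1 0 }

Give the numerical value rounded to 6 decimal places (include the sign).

j₁+j₂−J=1  J+j₁−j₂=0  J−j₁+j₂=1  j₁+j₂+J+1=3
(j₁±m₁, j₂±m₂, J±M) = (1,0,1,1,1,0)
P² = 1/3
sum k=0..0:
  [0] +1/1 = 1
S = 1
C² = P²·S² = 1/3 ; C = +0.577350

+√(1/3) ≈ +0.577350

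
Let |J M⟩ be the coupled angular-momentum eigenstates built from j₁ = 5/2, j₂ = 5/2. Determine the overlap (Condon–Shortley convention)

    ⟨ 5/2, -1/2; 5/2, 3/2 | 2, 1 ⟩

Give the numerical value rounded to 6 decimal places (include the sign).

+0.377964  (= +√(1/7))

√[5·3!2!2!/8! · 2!3!4!1!3!1!] = √(36/7)
  +(−1)^2/∏(2,1,1,2,1,0)! = 1/4  (running 1/4)
  +(−1)^3/∏(3,0,0,1,2,1)! = -1/12  (running 1/6)
⟨..|..⟩ = √(36/7)·(1/6) = +0.377964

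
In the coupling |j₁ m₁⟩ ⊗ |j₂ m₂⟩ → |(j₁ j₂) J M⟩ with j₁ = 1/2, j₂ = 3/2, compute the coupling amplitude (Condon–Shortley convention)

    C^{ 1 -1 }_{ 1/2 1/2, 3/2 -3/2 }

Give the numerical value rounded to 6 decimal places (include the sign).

+0.866025

√[3·1!0!2!/4! · 1!0!0!3!0!2!] = √(3)
  +(−1)^0/∏(0,1,0,0,0,2)! = 1/2  (running 1/2)
⟨..|..⟩ = √(3)·(1/2) = +0.866025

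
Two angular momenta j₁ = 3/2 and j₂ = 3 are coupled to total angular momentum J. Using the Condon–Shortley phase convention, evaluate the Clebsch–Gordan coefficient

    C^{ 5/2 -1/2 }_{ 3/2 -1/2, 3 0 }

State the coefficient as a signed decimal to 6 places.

j₁+j₂−J=2  J+j₁−j₂=1  J−j₁+j₂=4  j₁+j₂+J+1=8
(j₁±m₁, j₂±m₂, J±M) = (1,2,3,3,2,3)
P² = 216/35
sum k=1..2:
  [1] −1/4 = -1/4
  [2] +1/12 = 1/12
S = -1/6
C² = P²·S² = 6/35 ; C = -0.414039

-0.414039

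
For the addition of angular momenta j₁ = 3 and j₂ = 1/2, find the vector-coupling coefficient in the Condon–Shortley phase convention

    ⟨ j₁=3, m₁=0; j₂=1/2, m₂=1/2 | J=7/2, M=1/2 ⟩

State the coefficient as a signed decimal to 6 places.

j₁+j₂−J=0  J+j₁−j₂=6  J−j₁+j₂=1  j₁+j₂+J+1=8
(j₁±m₁, j₂±m₂, J±M) = (3,3,1,0,4,3)
P² = 5184/7
sum k=0..0:
  [0] +1/36 = 1/36
S = 1/36
C² = P²·S² = 4/7 ; C = +0.755929

+0.755929  (= +√(4/7))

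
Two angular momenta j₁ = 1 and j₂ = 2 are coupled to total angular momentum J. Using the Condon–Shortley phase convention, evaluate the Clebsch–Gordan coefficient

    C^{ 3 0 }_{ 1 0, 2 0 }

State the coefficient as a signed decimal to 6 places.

√[7·0!2!4!/7! · 1!1!2!2!3!3!] = √(48/5)
  +(−1)^0/∏(0,0,1,2,1,2)! = 1/4  (running 1/4)
⟨..|..⟩ = √(48/5)·(1/4) = +0.774597

+√(3/5) = +0.774597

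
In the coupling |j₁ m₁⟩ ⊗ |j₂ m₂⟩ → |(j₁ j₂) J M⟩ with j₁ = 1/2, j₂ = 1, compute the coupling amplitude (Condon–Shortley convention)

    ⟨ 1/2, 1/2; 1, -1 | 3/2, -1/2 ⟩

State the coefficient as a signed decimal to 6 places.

+√(1/3) ≈ +0.577350

j₁+j₂−J=0  J+j₁−j₂=1  J−j₁+j₂=2  j₁+j₂+J+1=4
(j₁±m₁, j₂±m₂, J±M) = (1,0,0,2,1,2)
P² = 4/3
sum k=0..0:
  [0] +1/2 = 1/2
S = 1/2
C² = P²·S² = 1/3 ; C = +0.577350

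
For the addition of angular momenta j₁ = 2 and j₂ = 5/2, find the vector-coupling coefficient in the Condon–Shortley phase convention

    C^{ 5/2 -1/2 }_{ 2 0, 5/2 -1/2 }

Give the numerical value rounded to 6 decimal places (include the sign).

√[6·2!2!3!/8! · 2!2!2!3!2!3!] = √(72/35)
  +(−1)^0/∏(0,2,2,2,0,1)! = 1/8  (running 1/8)
  +(−1)^1/∏(1,1,1,1,1,2)! = -1/2  (running -3/8)
  +(−1)^2/∏(2,0,0,0,2,3)! = 1/24  (running -1/3)
⟨..|..⟩ = √(72/35)·(-1/3) = -0.478091

-0.478091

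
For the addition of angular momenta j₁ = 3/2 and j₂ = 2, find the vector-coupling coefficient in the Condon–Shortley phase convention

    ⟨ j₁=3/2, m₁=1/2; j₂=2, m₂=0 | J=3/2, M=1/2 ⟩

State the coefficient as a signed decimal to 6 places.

-0.447214

triangle: 2!*1!*2!/6! = 4/720
(j±m)!: 2!*1!*2!*2!*2!*1! = 16
prefactor² = (2J+1)*Δ*N² = 16/45
  k=0: +1/(0!*2!*1!*2!*0!*0!) = 1/4
  k=1: −1/(1!*1!*0!*1!*1!*1!) = -1
Σ = -3/4  ⇒  CG² = 16/45*(-3/4)² = 1/5
CG = −√(1/5) = -0.447214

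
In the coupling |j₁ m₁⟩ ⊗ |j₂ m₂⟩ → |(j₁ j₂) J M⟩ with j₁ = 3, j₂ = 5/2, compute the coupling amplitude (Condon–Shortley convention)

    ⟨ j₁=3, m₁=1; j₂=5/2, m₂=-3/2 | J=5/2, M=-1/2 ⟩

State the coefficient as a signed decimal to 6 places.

−√(1/35) ≈ -0.169031

√[6·3!3!2!/9! · 4!2!1!4!2!3!] = √(576/35)
  +(−1)^0/∏(0,3,2,1,1,1)! = 1/12  (running 1/12)
  +(−1)^1/∏(1,2,1,0,2,2)! = -1/8  (running -1/24)
⟨..|..⟩ = √(576/35)·(-1/24) = -0.169031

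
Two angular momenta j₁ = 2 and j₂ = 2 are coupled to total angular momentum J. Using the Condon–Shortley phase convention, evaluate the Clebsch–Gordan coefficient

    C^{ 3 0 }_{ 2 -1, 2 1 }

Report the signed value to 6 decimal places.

j₁+j₂−J=1  J+j₁−j₂=3  J−j₁+j₂=3  j₁+j₂+J+1=8
(j₁±m₁, j₂±m₂, J±M) = (1,3,3,1,3,3)
P² = 81/10
sum k=0..1:
  [0] +1/36 = 1/36
  [1] −1/4 = -1/4
S = -2/9
C² = P²·S² = 2/5 ; C = -0.632456

-0.632456  (= −√(2/5))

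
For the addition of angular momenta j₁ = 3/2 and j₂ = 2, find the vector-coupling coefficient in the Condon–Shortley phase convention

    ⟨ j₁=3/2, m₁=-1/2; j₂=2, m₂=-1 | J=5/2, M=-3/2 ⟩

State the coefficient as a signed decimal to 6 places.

+√(1/35) ≈ +0.169031

j₁+j₂−J=1  J+j₁−j₂=2  J−j₁+j₂=3  j₁+j₂+J+1=7
(j₁±m₁, j₂±m₂, J±M) = (1,2,1,3,1,4)
P² = 144/35
sum k=0..1:
  [0] +1/4 = 1/4
  [1] −1/6 = -1/6
S = 1/12
C² = P²·S² = 1/35 ; C = +0.169031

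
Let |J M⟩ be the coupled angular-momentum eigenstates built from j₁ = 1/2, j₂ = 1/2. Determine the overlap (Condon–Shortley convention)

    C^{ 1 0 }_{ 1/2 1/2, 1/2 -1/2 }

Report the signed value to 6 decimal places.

+0.707107  (= +√(1/2))

√[3·0!1!1!/3! · 1!0!0!1!1!1!] = √(1/2)
  +(−1)^0/∏(0,0,0,0,1,1)! = 1  (running 1)
⟨..|..⟩ = √(1/2)·(1) = +0.707107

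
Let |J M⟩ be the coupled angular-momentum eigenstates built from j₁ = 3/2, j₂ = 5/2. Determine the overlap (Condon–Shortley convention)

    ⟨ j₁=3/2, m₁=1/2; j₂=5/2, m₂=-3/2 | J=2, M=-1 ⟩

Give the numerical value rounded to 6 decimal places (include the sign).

√[5·2!1!3!/7! · 2!1!1!4!1!3!] = √(24/7)
  +(−1)^0/∏(0,2,1,1,0,2)! = 1/4  (running 1/4)
  +(−1)^1/∏(1,1,0,0,1,3)! = -1/6  (running 1/12)
⟨..|..⟩ = √(24/7)·(1/12) = +0.154303

+0.154303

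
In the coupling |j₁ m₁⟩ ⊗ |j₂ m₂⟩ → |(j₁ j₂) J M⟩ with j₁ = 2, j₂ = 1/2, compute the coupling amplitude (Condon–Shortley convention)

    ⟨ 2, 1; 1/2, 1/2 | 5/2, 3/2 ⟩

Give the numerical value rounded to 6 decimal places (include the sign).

+√(4/5) ≈ +0.894427

triangle: 0!×4!×1!/6! = 24/720
(j±m)!: 3!×1!×1!×0!×4!×1! = 144
prefactor² = (2J+1)×Δ×N² = 144/5
  k=0: +1/(0!×0!×1!×1!×3!×0!) = 1/6
Σ = 1/6  ⇒  CG² = 144/5×1/6² = 4/5
CG = +√(4/5) = +0.894427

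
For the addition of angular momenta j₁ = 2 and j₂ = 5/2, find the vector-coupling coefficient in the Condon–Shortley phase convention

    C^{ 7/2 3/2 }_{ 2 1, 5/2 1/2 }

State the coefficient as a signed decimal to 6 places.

j₁+j₂−J=1  J+j₁−j₂=3  J−j₁+j₂=4  j₁+j₂+J+1=9
(j₁±m₁, j₂±m₂, J±M) = (3,1,3,2,5,2)
P² = 384/7
sum k=0..1:
  [0] +1/12 = 1/12
  [1] −1/24 = -1/24
S = 1/24
C² = P²·S² = 2/21 ; C = +0.308607

+√(2/21) ≈ +0.308607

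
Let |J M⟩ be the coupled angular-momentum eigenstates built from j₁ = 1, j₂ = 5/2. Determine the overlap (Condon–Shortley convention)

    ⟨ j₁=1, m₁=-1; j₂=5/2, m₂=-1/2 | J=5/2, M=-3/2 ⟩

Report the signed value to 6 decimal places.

-0.676123

√[6·1!1!4!/7! · 0!2!2!3!1!4!] = √(576/35)
  +(−1)^1/∏(1,0,1,1,0,3)! = -1/6  (running -1/6)
⟨..|..⟩ = √(576/35)·(-1/6) = -0.676123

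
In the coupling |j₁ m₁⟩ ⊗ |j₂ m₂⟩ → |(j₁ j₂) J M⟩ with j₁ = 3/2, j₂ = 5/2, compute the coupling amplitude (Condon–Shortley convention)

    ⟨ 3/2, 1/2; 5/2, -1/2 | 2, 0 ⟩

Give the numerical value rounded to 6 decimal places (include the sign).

j₁+j₂−J=2  J+j₁−j₂=1  J−j₁+j₂=3  j₁+j₂+J+1=7
(j₁±m₁, j₂±m₂, J±M) = (2,1,2,3,2,2)
P² = 8/7
sum k=0..1:
  [0] +1/4 = 1/4
  [1] −1/2 = -1/2
S = -1/4
C² = P²·S² = 1/14 ; C = -0.267261

−√(1/14) = -0.267261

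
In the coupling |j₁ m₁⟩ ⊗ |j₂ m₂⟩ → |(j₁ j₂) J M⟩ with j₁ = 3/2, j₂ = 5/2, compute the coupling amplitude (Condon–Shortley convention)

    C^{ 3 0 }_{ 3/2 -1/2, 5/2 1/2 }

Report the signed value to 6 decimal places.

triangle: 1!*2!*4!/8! = 48/40320
(j±m)!: 1!*2!*3!*2!*3!*3! = 864
prefactor² = (2J+1)*Δ*N² = 36/5
  k=0: +1/(0!*1!*2!*3!*0!*1!) = 1/12
  k=1: −1/(1!*0!*1!*2!*1!*2!) = -1/4
Σ = -1/6  ⇒  CG² = 36/5*(-1/6)² = 1/5
CG = −√(1/5) = -0.447214

−√(1/5) = -0.447214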